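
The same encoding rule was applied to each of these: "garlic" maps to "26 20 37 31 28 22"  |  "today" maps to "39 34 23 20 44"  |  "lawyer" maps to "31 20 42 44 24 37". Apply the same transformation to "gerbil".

Letters become their 1-based position plus 19 (so a→20, b→21, …).
Applying it to gerbil: g=7→26, e=5→24, r=18→37, b=2→21, i=9→28, l=12→31.

26 24 37 21 28 31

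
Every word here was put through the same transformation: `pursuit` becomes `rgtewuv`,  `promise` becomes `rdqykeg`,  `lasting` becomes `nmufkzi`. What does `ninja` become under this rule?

Shifts by position in pursuit: pos 0: p→r (+2), pos 1: u→g (+12), pos 2: r→t (+2), pos 3: s→e (+12) — repeating every 2. It's a Vigenère-style cipher with numeric key [2,12]: position i shifts by key[i mod 2].
On ninja: n+2=p, i+12=u, n+2=p, j+12=v, a+2=c.

pupvc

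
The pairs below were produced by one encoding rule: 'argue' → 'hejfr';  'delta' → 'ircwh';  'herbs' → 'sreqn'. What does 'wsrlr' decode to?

a(0)→h(7) and r(17)→e(4) fit y≡9x+7 (mod 26); the inverse of 9 mod 26 is 3. Treating letters as 0–25, the rule is x ↦ 9x + 7 (mod 26).
Decoding wsrlr: w(22)→3·(22−7)≡19=t; s(18)→3·(18−7)≡7=h; r(17)→3·(17−7)≡4=e; l(11)→3·(11−7)≡12=m; r(17)→3·(17−7)≡4=e (all mod 26).

theme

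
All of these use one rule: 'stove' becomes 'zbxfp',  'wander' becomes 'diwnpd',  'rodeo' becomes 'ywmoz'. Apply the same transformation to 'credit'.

jznntf

The shift increases by 1 at each position, starting from +7: 7, 8, 9, ….
For credit: c+7=j, r+8=z, e+9=n, d+10=n, i+11=t, t+12=f.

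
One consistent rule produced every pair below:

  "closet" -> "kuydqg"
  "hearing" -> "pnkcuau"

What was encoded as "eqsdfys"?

In closet: c→k is +8, l→u is +9, o→y is +10, s→d is +11 — the shift increases by 1 each position. The shift increases by 1 at each position, starting from +8: 8, 9, 10, ….
Decoding eqsdfys: e−8=w, q−9=h, s−10=i, d−11=s, f−12=t, y−13=l, s−14=e.

whistle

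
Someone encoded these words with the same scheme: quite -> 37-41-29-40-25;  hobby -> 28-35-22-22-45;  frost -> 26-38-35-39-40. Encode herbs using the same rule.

q is letter #17 and maps to 37: an offset of 20. The number is (letter's place in the alphabet, a=1) + 20.
For herbs: h=8→28, e=5→25, r=18→38, b=2→22, s=19→39.

28-25-38-22-39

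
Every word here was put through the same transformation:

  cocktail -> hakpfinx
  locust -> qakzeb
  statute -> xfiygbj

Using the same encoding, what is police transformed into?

uatnom

Shifts by position in cocktail: pos 0: c→h (+5), pos 1: o→a (+12), pos 2: c→k (+8), pos 3: k→p (+5), pos 4: t→f (+12), pos 5: a→i (+8) — repeating every 3. The shifts repeat in a cycle of length 3: positions 0,1,… shift by +5, +12, +8, then the pattern repeats.
On police: p+5=u, o+12=a, l+8=t, i+5=n, c+12=o, e+8=m.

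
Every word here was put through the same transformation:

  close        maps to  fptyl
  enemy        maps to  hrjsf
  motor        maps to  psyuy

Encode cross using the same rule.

fvtyz

In close: c→f is +3, l→p is +4, o→t is +5, s→y is +6 — the shift increases by 1 each position. The shift increases by 1 at each position, starting from +3: 3, 4, 5, ….
Applying it to cross: c+3=f, r+4=v, o+5=t, s+6=y, s+7=z.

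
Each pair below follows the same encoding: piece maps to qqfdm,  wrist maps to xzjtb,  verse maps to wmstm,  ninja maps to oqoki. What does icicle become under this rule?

jkjdtf

Shifts by position in piece: pos 0: p→q (+1), pos 1: i→q (+8), pos 2: e→f (+1), pos 3: c→d (+1), pos 4: e→m (+8) — repeating every 3. It's a Vigenère-style cipher with numeric key [1,8,1]: position i shifts by key[i mod 3].
For icicle: i+1=j, c+8=k, i+1=j, c+1=d, l+8=t, e+1=f.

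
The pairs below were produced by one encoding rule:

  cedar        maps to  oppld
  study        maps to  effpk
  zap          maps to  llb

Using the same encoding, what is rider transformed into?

The shift depends on letter class: consonant c→o is +12, but vowel e→p is +11. Two shifts are in play — +11 for a/e/i/o/u, +12 for every other letter.
For rider: r(cons)+12=d, i(vowel)+11=t, d(cons)+12=p, e(vowel)+11=p, r(cons)+12=d.

dtppd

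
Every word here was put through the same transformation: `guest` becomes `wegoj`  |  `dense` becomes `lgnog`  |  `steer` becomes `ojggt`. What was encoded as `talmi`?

radio

This is an affine cipher: with a=0,…,z=25, each position x becomes (21x+0) mod 26.
Undoing it on talmi: t(19)→5·(19−0)≡17=r; a(0)→5·(0−0)≡0=a; l(11)→5·(11−0)≡3=d; m(12)→5·(12−0)≡8=i; i(8)→5·(8−0)≡14=o (all mod 26).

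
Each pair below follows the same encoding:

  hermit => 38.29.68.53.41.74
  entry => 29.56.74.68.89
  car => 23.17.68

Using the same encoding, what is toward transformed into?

74.59.83.17.68.26

h(#8)→38 and e(#5)→29: differences scale by 3, so n = 3·pos + 14. Each letter becomes 3×(its alphabet position, a=1..z=26) + 14.
For toward: t=20→74, o=15→59, w=23→83, a=1→17, r=18→68, d=4→26.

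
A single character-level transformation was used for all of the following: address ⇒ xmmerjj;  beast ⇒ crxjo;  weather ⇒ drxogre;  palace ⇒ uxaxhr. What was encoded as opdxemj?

towards

a(0)→x(23) and d(3)→m(12) fit y≡5x+23 (mod 26); the inverse of 5 mod 26 is 21. This is an affine cipher: with a=0,…,z=25, each position x becomes (5x+23) mod 26.
Reversing it on opdxemj: o(14)→21·(14−23)≡19=t; p(15)→21·(15−23)≡14=o; d(3)→21·(3−23)≡22=w; x(23)→21·(23−23)≡0=a; e(4)→21·(4−23)≡17=r; m(12)→21·(12−23)≡3=d; j(9)→21·(9−23)≡18=s (all mod 26).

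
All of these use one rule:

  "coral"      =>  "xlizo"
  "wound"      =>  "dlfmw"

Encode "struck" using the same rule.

hgifxp

Each pair mirrors across the alphabet (c↔x, o↔l, r↔i): positions sum to 25. Each letter is replaced by its mirror in the alphabet: a↔z, b↔y, c↔x, and so on (the Atbash cipher).
For struck: s↔h, t↔g, r↔i, u↔f, c↔x, k↔p.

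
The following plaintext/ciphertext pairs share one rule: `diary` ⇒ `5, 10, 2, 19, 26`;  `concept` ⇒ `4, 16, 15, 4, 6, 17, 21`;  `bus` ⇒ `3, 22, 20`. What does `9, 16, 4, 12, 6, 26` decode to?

Each letter is replaced by its alphabet position (a=1..z=26) + 1.
Undoing it on 9, 16, 4, 12, 6, 26: 9→(9−1)÷1=8=h, 16→(16−1)÷1=15=o, 4→(4−1)÷1=3=c, 12→(12−1)÷1=11=k, 6→(6−1)÷1=5=e, 26→(26−1)÷1=25=y.

hockey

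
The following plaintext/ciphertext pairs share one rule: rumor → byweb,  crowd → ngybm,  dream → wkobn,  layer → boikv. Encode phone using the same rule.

oxyrz

The output letters match the input read backwards, each shifted +10: rumor reversed is romur. The word is reversed, then every letter is shifted forward by 10.
Applying it to phone: reverse → enohp; then shift: e+10=o, n+10=x, o+10=y, h+10=r, p+10=z.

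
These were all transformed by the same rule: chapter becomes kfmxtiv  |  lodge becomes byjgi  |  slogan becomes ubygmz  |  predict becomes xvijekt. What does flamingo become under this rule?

This is an affine cipher: with a=0,…,z=25, each position x becomes (25x+12) mod 26.
On flamingo: f(5)→25·5+12≡7=h; l(11)→25·11+12≡1=b; a(0)→25·0+12≡12=m; m(12)→25·12+12≡0=a; i(8)→25·8+12≡4=e; n(13)→25·13+12≡25=z; g(6)→25·6+12≡6=g; o(14)→25·14+12≡24=y (all mod 26).

hbmaezgy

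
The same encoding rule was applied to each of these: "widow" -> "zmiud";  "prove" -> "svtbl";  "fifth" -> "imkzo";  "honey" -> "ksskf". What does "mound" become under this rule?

psztk

In widow: w→z is +3, i→m is +4, d→i is +5, o→u is +6 — the shift increases by 1 each position. Letter i (0-indexed) is shifted by i+3, so successive shifts are 3, 4, 5, ….
On mound: m+3=p, o+4=s, u+5=z, n+6=t, d+7=k.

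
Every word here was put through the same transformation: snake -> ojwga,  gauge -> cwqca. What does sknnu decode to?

Compare letters: s→o is +22, n→j is +22, a→w is +22 — a constant shift. This is a Caesar cipher with shift 22.
Undoing it on sknnu: s−22=w, k−22=o, n−22=r, n−22=r, u−22=y.

worry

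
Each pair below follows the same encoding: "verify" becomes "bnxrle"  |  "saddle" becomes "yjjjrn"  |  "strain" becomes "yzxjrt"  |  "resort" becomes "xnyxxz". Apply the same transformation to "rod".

The shift depends on letter class: consonant v→b is +6, but vowel e→n is +9. Vowels shift forward by 9 and consonants shift forward by 6.
On rod: r(cons)+6=x, o(vowel)+9=x, d(cons)+6=j.

xxj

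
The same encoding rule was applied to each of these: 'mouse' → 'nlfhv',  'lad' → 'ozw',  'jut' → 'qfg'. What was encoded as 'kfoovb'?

Each pair mirrors across the alphabet (m↔n, o↔l, u↔f): positions sum to 25. Letters are reflected about the middle of the alphabet (position → 25−position): Atbash.
Reversing it on kfoovb: k↔p, f↔u, o↔l, o↔l, v↔e, b↔y.

pulley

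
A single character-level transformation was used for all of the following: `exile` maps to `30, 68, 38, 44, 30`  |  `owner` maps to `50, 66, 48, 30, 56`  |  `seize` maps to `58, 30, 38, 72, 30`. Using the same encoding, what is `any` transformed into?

22, 48, 70

Each letter becomes 2×(its alphabet position, a=1..z=26) + 20.
For any: a=1→22, n=14→48, y=25→70.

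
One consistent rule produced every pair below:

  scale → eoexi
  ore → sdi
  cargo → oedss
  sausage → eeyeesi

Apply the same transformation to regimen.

The shift depends on letter class: consonant s→e is +12, but vowel a→e is +4. Two shifts are in play — +4 for a/e/i/o/u, +12 for every other letter.
Applying it to regimen: r(cons)+12=d, e(vowel)+4=i, g(cons)+12=s, i(vowel)+4=m, m(cons)+12=y, e(vowel)+4=i, n(cons)+12=z.

dismyiz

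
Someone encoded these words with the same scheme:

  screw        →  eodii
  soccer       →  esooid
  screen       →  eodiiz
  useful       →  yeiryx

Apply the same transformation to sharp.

etedb

The shift depends on letter class: consonant s→e is +12, but vowel e→i is +4. Two shifts are in play — +4 for a/e/i/o/u, +12 for every other letter.
For sharp: s(cons)+12=e, h(cons)+12=t, a(vowel)+4=e, r(cons)+12=d, p(cons)+12=b.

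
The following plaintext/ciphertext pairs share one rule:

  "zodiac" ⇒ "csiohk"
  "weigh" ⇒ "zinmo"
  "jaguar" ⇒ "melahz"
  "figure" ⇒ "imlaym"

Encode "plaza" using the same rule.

spffh

In zodiac: z→c is +3, o→s is +4, d→i is +5, i→o is +6 — the shift increases by 1 each position. Each letter shifts forward by (position + 3), i.e. 3, 4, 5, … — the shift grows by one for each successive letter.
Applying it to plaza: p+3=s, l+4=p, a+5=f, z+6=f, a+7=h.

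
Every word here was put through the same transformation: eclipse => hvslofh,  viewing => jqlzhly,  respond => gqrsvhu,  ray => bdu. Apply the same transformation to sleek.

The output letters match the input read backwards, each shifted +3: eclipse reversed is espilce. Two steps: reverse the string, then apply a Caesar shift of +3.
On sleek: reverse → keels; then shift: k+3=n, e+3=h, e+3=h, l+3=o, s+3=v.

nhhov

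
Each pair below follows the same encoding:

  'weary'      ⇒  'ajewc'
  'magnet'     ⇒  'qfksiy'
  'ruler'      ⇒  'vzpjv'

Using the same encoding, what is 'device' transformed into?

Shifts by position in weary: pos 0: w→a (+4), pos 1: e→j (+5), pos 2: a→e (+4), pos 3: r→w (+5) — repeating every 2. It's a Vigenère-style cipher with numeric key [4,5]: position i shifts by key[i mod 2].
On device: d+4=h, e+5=j, v+4=z, i+5=n, c+4=g, e+5=j.

hjzngj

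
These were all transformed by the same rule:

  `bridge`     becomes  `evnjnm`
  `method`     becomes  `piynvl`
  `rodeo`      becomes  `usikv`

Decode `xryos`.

In bridge: b→e is +3, r→v is +4, i→n is +5, d→j is +6 — the shift increases by 1 each position. The shift increases by 1 at each position, starting from +3: 3, 4, 5, ….
Undoing it on xryos: x−3=u, r−4=n, y−5=t, o−6=i, s−7=l.

until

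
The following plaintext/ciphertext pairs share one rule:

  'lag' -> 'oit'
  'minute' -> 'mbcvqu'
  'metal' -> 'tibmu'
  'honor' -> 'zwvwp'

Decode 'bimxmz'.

repeat

The word is reversed, then every letter is shifted forward by 8.
Decoding bimxmz: shift back: b−8=t, i−8=a, m−8=e, x−8=p, m−8=e, z−8=r → taeper; then reverse → repeat.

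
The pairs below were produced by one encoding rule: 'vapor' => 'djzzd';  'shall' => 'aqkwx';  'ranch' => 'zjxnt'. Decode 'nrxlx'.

final

In vapor: v→d is +8, a→j is +9, p→z is +10, o→z is +11 — the shift increases by 1 each position. The shift increases by 1 at each position, starting from +8: 8, 9, 10, ….
Undoing it on nrxlx: n−8=f, r−9=i, x−10=n, l−11=a, x−12=l.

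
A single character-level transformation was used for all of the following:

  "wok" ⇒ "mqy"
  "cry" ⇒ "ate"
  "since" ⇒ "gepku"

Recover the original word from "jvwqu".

The output letters match the input read backwards, each shifted +2: wok reversed is kow. The word is reversed, then every letter is shifted forward by 2.
Decoding jvwqu: shift back: j−2=h, v−2=t, w−2=u, q−2=o, u−2=s → htuos; then reverse → south.

south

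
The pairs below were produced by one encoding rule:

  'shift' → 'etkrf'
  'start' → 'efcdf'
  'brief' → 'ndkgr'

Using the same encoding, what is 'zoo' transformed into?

lqq

The shift depends on letter class: consonant s→e is +12, but vowel i→k is +2. The rule splits by letter class: vowels +2, consonants +12.
For zoo: z(cons)+12=l, o(vowel)+2=q, o(vowel)+2=q.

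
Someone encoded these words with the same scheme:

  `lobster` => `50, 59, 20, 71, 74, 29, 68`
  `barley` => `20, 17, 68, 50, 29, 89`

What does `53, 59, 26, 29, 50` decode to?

Each letter becomes 3×(its alphabet position, a=1..z=26) + 14.
Decoding 53, 59, 26, 29, 50: 53→(53−14)÷3=13=m, 59→(59−14)÷3=15=o, 26→(26−14)÷3=4=d, 29→(29−14)÷3=5=e, 50→(50−14)÷3=12=l.

model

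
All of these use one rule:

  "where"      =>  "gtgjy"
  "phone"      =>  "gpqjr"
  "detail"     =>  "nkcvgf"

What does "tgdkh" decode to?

The output letters match the input read backwards, each shifted +2: where reversed is erehw. The word is reversed, then every letter is shifted forward by 2.
Decoding tgdkh: shift back: t−2=r, g−2=e, d−2=b, k−2=i, h−2=f → rebif; then reverse → fiber.

fiber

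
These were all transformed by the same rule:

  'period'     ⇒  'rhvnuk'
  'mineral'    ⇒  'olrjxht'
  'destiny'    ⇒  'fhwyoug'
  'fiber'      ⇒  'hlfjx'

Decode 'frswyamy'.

The shift increases by 1 at each position, starting from +2: 2, 3, 4, ….
Reversing it on frswyamy: f−2=d, r−3=o, s−4=o, w−5=r, y−6=s, a−7=t, m−8=e, y−9=p.

doorstep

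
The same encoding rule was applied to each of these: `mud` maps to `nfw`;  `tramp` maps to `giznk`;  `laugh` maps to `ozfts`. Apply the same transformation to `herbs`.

sviyh

Each pair mirrors across the alphabet (m↔n, u↔f, d↔w): positions sum to 25. This is the alphabet-reversal cipher (Atbash): a becomes z, b becomes y, etc.
On herbs: h↔s, e↔v, r↔i, b↔y, s↔h.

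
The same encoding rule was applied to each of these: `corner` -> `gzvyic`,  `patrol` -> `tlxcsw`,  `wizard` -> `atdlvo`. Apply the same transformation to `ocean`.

Shifts by position in corner: pos 0: c→g (+4), pos 1: o→z (+11), pos 2: r→v (+4), pos 3: n→y (+11) — repeating every 2. The shifts repeat in a cycle of length 2: positions 0,1,… shift by +4, +11, then the pattern repeats.
For ocean: o+4=s, c+11=n, e+4=i, a+11=l, n+4=r.

snilr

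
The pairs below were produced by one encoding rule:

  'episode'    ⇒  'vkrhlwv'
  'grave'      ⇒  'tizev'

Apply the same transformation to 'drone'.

wilmv

This is the alphabet-reversal cipher (Atbash): a becomes z, b becomes y, etc.
On drone: d↔w, r↔i, o↔l, n↔m, e↔v.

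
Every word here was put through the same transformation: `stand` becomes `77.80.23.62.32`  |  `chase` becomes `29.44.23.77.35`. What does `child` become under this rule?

29.44.47.56.32

s(#19)→77 and t(#20)→80: differences scale by 3, so n = 3·pos + 20. With a=1..z=26, the number is 3·pos + 20.
For child: c=3→29, h=8→44, i=9→47, l=12→56, d=4→32.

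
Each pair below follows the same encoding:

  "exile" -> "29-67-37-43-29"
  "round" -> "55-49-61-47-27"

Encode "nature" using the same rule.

47-21-59-61-55-29

e(#5)→29 and x(#24)→67: differences scale by 2, so n = 2·pos + 19. With a=1..z=26, the number is 2·pos + 19.
For nature: n=14→47, a=1→21, t=20→59, u=21→61, r=18→55, e=5→29.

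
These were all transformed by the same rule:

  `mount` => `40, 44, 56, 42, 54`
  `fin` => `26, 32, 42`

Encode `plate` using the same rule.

m(#13)→40 and o(#15)→44: differences scale by 2, so n = 2·pos + 14. Each letter becomes 2×(its alphabet position, a=1..z=26) + 14.
For plate: p=16→46, l=12→38, a=1→16, t=20→54, e=5→24.

46, 38, 16, 54, 24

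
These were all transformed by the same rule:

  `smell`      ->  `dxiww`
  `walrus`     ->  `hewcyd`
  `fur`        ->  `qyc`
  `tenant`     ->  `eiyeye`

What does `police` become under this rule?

aswmni

Vowels shift forward by 4 and consonants shift forward by 11.
Applying it to police: p(cons)+11=a, o(vowel)+4=s, l(cons)+11=w, i(vowel)+4=m, c(cons)+11=n, e(vowel)+4=i.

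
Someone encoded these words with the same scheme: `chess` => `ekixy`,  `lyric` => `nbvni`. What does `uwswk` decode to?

store

In chess: c→e is +2, h→k is +3, e→i is +4, s→x is +5 — the shift increases by 1 each position. Each letter shifts forward by (position + 2), i.e. 2, 3, 4, … — the shift grows by one for each successive letter.
Reversing it on uwswk: u−2=s, w−3=t, s−4=o, w−5=r, k−6=e.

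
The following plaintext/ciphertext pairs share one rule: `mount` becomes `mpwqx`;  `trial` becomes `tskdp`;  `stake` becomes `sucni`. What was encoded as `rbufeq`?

rascal

In mount: m→m is +0, o→p is +1, u→w is +2, n→q is +3 — the shift increases by 1 each position. Letter i (0-indexed) is shifted by i+0, so successive shifts are 0, 1, 2, ….
Decoding rbufeq: r−0=r, b−1=a, u−2=s, f−3=c, e−4=a, q−5=l.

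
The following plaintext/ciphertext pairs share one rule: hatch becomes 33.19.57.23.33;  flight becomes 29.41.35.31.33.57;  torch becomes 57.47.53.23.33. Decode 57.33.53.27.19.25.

With a=1..z=26, the number is 2·pos + 17.
Undoing it on 57.33.53.27.19.25: 57→(57−17)÷2=20=t, 33→(33−17)÷2=8=h, 53→(53−17)÷2=18=r, 27→(27−17)÷2=5=e, 19→(19−17)÷2=1=a, 25→(25−17)÷2=4=d.

thread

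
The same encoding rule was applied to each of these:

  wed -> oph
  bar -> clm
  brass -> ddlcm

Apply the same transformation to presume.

The output letters match the input read backwards, each shifted +11: wed reversed is dew. Read the word backwards and shift each letter +11.
Applying it to presume: reverse → emuserp; then shift: e+11=p, m+11=x, u+11=f, s+11=d, e+11=p, r+11=c, p+11=a.

pxfdpca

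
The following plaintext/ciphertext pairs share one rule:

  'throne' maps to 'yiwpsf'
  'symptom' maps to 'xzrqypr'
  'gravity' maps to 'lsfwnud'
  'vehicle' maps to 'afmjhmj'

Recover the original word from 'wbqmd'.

rally

Shifts by position in throne: pos 0: t→y (+5), pos 1: h→i (+1), pos 2: r→w (+5), pos 3: o→p (+1) — repeating every 2. The shifts repeat in a cycle of length 2: positions 0,1,… shift by +5, +1, then the pattern repeats.
Undoing it on wbqmd: w−5=r, b−1=a, q−5=l, m−1=l, d−5=y.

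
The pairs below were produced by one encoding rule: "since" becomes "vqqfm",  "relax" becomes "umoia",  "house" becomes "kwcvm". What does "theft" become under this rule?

wkmiw

Vowels shift forward by 8 and consonants shift forward by 3.
Applying it to theft: t(cons)+3=w, h(cons)+3=k, e(vowel)+8=m, f(cons)+3=i, t(cons)+3=w.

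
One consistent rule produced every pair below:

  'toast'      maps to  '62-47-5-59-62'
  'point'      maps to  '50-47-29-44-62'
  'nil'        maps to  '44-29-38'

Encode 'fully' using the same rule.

Each letter becomes 3×(its alphabet position, a=1..z=26) + 2.
On fully: f=6→20, u=21→65, l=12→38, l=12→38, y=25→77.

20-65-38-38-77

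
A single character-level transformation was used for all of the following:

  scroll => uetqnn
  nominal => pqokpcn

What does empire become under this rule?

Every letter moves 2 places later in the alphabet, wrapping around z→a.
For empire: e+2=g, m+2=o, p+2=r, i+2=k, r+2=t, e+2=g.

gorktg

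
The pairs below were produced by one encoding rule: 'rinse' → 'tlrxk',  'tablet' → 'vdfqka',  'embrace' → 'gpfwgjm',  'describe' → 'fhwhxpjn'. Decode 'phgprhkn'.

necklace

In rinse: r→t is +2, i→l is +3, n→r is +4, s→x is +5 — the shift increases by 1 each position. Letter i (0-indexed) is shifted by i+2, so successive shifts are 2, 3, 4, ….
Decoding phgprhkn: p−2=n, h−3=e, g−4=c, p−5=k, r−6=l, h−7=a, k−8=c, n−9=e.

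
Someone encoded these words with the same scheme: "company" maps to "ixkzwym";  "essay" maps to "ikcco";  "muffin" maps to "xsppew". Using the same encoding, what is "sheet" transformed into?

The output letters match the input read backwards, each shifted +10: company reversed is ynapmoc. The word is reversed, then every letter is shifted forward by 10.
Applying it to sheet: reverse → teehs; then shift: t+10=d, e+10=o, e+10=o, h+10=r, s+10=c.

doorc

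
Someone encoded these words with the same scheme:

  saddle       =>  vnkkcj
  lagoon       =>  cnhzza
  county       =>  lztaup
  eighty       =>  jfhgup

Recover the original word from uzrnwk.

s(18)→v(21) and a(0)→n(13) fit y≡25x+13 (mod 26); the inverse of 25 mod 26 is 25. Treating letters as 0–25, the rule is x ↦ 25x + 13 (mod 26).
Undoing it on uzrnwk: u(20)→25·(20−13)≡19=t; z(25)→25·(25−13)≡14=o; r(17)→25·(17−13)≡22=w; n(13)→25·(13−13)≡0=a; w(22)→25·(22−13)≡17=r; k(10)→25·(10−13)≡3=d (all mod 26).

toward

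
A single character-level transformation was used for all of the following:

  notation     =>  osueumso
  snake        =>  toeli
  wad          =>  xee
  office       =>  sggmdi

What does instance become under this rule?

motueodi

The shift depends on letter class: consonant n→o is +1, but vowel o→s is +4. Vowels shift forward by 4 and consonants shift forward by 1.
Applying it to instance: i(vowel)+4=m, n(cons)+1=o, s(cons)+1=t, t(cons)+1=u, a(vowel)+4=e, n(cons)+1=o, c(cons)+1=d, e(vowel)+4=i.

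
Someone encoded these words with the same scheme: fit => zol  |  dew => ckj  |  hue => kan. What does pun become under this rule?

tav

The output letters match the input read backwards, each shifted +6: fit reversed is tif. Two steps: reverse the string, then apply a Caesar shift of +6.
On pun: reverse → nup; then shift: n+6=t, u+6=a, p+6=v.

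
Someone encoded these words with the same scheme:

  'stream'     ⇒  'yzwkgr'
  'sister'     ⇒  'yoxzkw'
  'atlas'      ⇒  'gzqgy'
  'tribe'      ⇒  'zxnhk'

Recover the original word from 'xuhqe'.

Shifts by position in stream: pos 0: s→y (+6), pos 1: t→z (+6), pos 2: r→w (+5), pos 3: e→k (+6), pos 4: a→g (+6), pos 5: m→r (+5) — repeating every 3. The shifts repeat in a cycle of length 3: positions 0,1,… shift by +6, +6, +5, then the pattern repeats.
Undoing it on xuhqe: x−6=r, u−6=o, h−5=c, q−6=k, e−6=y.

rocky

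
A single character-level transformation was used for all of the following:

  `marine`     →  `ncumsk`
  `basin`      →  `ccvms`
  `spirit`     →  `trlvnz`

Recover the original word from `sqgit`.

rodeo

In marine: m→n is +1, a→c is +2, r→u is +3, i→m is +4 — the shift increases by 1 each position. Letter i (0-indexed) is shifted by i+1, so successive shifts are 1, 2, 3, ….
Decoding sqgit: s−1=r, q−2=o, g−3=d, i−4=e, t−5=o.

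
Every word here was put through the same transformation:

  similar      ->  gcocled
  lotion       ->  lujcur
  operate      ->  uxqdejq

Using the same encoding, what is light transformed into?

lcwzj

s(18)→g(6) and i(8)→c(2) fit y≡3x+4 (mod 26); the inverse of 3 mod 26 is 9. This is an affine cipher: with a=0,…,z=25, each position x becomes (3x+4) mod 26.
Applying it to light: l(11)→3·11+4≡11=l; i(8)→3·8+4≡2=c; g(6)→3·6+4≡22=w; h(7)→3·7+4≡25=z; t(19)→3·19+4≡9=j (all mod 26).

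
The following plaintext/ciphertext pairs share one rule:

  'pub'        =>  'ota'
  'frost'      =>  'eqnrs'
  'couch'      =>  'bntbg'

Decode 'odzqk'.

pearl

Compare letters: p→o is +25, u→t is +25, b→a is +25 — a constant shift. This is a Caesar cipher with shift 25.
Decoding odzqk: o−25=p, d−25=e, z−25=a, q−25=r, k−25=l.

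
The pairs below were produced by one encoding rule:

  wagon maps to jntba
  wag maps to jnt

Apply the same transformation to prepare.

cercner

Compare letters: w→j is +13, a→n is +13, g→t is +13 — a constant shift. Every letter moves 13 places later in the alphabet, wrapping around z→a.
On prepare: p+13=c, r+13=e, e+13=r, p+13=c, a+13=n, r+13=e, e+13=r.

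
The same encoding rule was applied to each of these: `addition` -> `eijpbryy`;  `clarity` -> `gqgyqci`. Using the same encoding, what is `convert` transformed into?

gttcmad

Each letter shifts forward by (position + 4), i.e. 4, 5, 6, … — the shift grows by one for each successive letter.
On convert: c+4=g, o+5=t, n+6=t, v+7=c, e+8=m, r+9=a, t+10=d.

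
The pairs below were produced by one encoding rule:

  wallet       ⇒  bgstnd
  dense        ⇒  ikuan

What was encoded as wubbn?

route

Each letter shifts forward by (position + 5), i.e. 5, 6, 7, … — the shift grows by one for each successive letter.
Undoing it on wubbn: w−5=r, u−6=o, b−7=u, b−8=t, n−9=e.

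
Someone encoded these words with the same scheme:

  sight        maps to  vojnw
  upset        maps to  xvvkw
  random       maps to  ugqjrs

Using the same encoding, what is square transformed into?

A repeating key of period 2 is used — shifts +3, +6 over and over.
For square: s+3=v, q+6=w, u+3=x, a+6=g, r+3=u, e+6=k.

vwxguk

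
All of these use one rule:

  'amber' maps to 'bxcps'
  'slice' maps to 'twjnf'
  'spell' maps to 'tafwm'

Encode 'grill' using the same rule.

hcjwm

It's a Vigenère-style cipher with numeric key [1,11]: position i shifts by key[i mod 2].
Applying it to grill: g+1=h, r+11=c, i+1=j, l+11=w, l+1=m.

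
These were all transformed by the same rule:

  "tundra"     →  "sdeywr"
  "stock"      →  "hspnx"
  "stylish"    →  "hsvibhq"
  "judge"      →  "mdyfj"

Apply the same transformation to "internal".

Each letter's alphabet position (a=0..z=25) is mapped through 11·x+17 mod 26 — an affine cipher.
Applying it to internal: i(8)→11·8+17≡1=b; n(13)→11·13+17≡4=e; t(19)→11·19+17≡18=s; e(4)→11·4+17≡9=j; r(17)→11·17+17≡22=w; n(13)→11·13+17≡4=e; a(0)→11·0+17≡17=r; l(11)→11·11+17≡8=i (all mod 26).

besjweri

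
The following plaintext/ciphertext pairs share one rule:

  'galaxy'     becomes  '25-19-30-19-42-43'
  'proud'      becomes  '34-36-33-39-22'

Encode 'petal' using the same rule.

g is letter #7 and maps to 25: an offset of 18. Each letter is replaced by its alphabet position (a=1..z=26) + 18.
Applying it to petal: p=16→34, e=5→23, t=20→38, a=1→19, l=12→30.

34-23-38-19-30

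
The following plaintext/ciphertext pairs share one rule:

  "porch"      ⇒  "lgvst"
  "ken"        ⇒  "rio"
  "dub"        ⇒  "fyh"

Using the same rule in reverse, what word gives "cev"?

Two steps: reverse the string, then apply a Caesar shift of +4.
Undoing it on cev: shift back: c−4=y, e−4=a, v−4=r → yar; then reverse → ray.

ray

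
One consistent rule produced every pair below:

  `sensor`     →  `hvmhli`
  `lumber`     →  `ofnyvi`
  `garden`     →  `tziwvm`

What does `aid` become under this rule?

zrw

Each pair mirrors across the alphabet (s↔h, e↔v, n↔m): positions sum to 25. Letters are reflected about the middle of the alphabet (position → 25−position): Atbash.
Applying it to aid: a↔z, i↔r, d↔w.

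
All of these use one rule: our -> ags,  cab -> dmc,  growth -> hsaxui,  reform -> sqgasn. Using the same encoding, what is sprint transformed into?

The rule splits by letter class: vowels +12, consonants +1.
On sprint: s(cons)+1=t, p(cons)+1=q, r(cons)+1=s, i(vowel)+12=u, n(cons)+1=o, t(cons)+1=u.

tqsuou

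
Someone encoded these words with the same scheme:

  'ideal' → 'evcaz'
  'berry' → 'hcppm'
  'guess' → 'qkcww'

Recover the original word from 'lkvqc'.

i(8)→e(4) and d(3)→v(21) fit y≡7x+0 (mod 26); the inverse of 7 mod 26 is 15. This is an affine cipher: with a=0,…,z=25, each position x becomes (7x+0) mod 26.
Reversing it on lkvqc: l(11)→15·(11−0)≡9=j; k(10)→15·(10−0)≡20=u; v(21)→15·(21−0)≡3=d; q(16)→15·(16−0)≡6=g; c(2)→15·(2−0)≡4=e (all mod 26).

judge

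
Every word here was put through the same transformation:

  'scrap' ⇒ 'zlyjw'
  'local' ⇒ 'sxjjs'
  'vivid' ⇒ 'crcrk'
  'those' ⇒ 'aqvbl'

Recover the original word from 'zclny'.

steer

The shifts repeat in a cycle of length 2: positions 0,1,… shift by +7, +9, then the pattern repeats.
Reversing it on zclny: z−7=s, c−9=t, l−7=e, n−9=e, y−7=r.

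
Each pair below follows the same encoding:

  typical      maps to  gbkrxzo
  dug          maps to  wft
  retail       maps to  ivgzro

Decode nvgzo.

Each pair mirrors across the alphabet (t↔g, y↔b, p↔k): positions sum to 25. Each letter is replaced by its mirror in the alphabet: a↔z, b↔y, c↔x, and so on (the Atbash cipher).
Undoing it on nvgzo: n↔m, v↔e, g↔t, z↔a, o↔l.

metal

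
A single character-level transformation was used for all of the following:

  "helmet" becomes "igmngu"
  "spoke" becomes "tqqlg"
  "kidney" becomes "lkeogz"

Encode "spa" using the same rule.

The shift depends on letter class: consonant h→i is +1, but vowel e→g is +2. Vowels shift forward by 2 and consonants shift forward by 1.
For spa: s(cons)+1=t, p(cons)+1=q, a(vowel)+2=c.

tqc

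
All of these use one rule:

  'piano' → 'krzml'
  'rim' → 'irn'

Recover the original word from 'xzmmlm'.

Each pair mirrors across the alphabet (p↔k, i↔r, a↔z): positions sum to 25. This is the alphabet-reversal cipher (Atbash): a becomes z, b becomes y, etc.
Undoing it on xzmmlm: x↔c, z↔a, m↔n, m↔n, l↔o, m↔n.

cannon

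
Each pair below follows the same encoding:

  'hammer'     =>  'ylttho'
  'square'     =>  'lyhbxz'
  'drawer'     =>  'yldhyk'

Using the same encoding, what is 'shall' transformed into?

sshoz

The output letters match the input read backwards, each shifted +7: hammer reversed is remmah. Read the word backwards and shift each letter +7.
Applying it to shall: reverse → llahs; then shift: l+7=s, l+7=s, a+7=h, h+7=o, s+7=z.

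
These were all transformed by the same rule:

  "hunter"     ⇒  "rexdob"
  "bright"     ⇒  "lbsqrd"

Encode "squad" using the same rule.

Compare letters: h→r is +10, u→e is +10, n→x is +10 — a constant shift. This is a Caesar cipher with shift 10.
For squad: s+10=c, q+10=a, u+10=e, a+10=k, d+10=n.

caekn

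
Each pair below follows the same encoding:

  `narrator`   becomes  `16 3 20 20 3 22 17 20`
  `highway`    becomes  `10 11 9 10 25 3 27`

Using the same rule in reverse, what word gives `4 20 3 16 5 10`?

branch

The number is (letter's place in the alphabet, a=1) + 2.
Undoing it on 4 20 3 16 5 10: 4→(4−2)÷1=2=b, 20→(20−2)÷1=18=r, 3→(3−2)÷1=1=a, 16→(16−2)÷1=14=n, 5→(5−2)÷1=3=c, 10→(10−2)÷1=8=h.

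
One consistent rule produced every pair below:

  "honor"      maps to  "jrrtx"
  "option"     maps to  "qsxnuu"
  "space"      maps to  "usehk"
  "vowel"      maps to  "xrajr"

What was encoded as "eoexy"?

Each letter shifts forward by (position + 2), i.e. 2, 3, 4, … — the shift grows by one for each successive letter.
Undoing it on eoexy: e−2=c, o−3=l, e−4=a, x−5=s, y−6=s.

class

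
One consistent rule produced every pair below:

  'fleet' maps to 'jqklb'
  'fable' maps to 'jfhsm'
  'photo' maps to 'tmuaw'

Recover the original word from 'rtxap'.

In fleet: f→j is +4, l→q is +5, e→k is +6, e→l is +7 — the shift increases by 1 each position. Letter i (0-indexed) is shifted by i+4, so successive shifts are 4, 5, 6, ….
Reversing it on rtxap: r−4=n, t−5=o, x−6=r, a−7=t, p−8=h.

north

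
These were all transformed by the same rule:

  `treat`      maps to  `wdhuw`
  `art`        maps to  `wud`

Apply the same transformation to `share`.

The output letters match the input read backwards, each shifted +3: treat reversed is taert. Two steps: reverse the string, then apply a Caesar shift of +3.
For share: reverse → erahs; then shift: e+3=h, r+3=u, a+3=d, h+3=k, s+3=v.

hudkv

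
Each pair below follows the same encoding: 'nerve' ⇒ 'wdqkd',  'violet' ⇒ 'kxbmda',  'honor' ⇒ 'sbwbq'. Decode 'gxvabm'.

n(13)→w(22) and e(4)→d(3) fit y≡5x+9 (mod 26); the inverse of 5 mod 26 is 21. Each letter's alphabet position (a=0..z=25) is mapped through 5·x+9 mod 26 — an affine cipher.
Decoding gxvabm: g(6)→21·(6−9)≡15=p; x(23)→21·(23−9)≡8=i; v(21)→21·(21−9)≡18=s; a(0)→21·(0−9)≡19=t; b(1)→21·(1−9)≡14=o; m(12)→21·(12−9)≡11=l (all mod 26).

pistol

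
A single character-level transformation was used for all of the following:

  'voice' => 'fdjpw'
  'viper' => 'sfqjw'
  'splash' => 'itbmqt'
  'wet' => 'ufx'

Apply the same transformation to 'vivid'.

ejwjw

The output letters match the input read backwards, each shifted +1: voice reversed is eciov. Two steps: reverse the string, then apply a Caesar shift of +1.
On vivid: reverse → diviv; then shift: d+1=e, i+1=j, v+1=w, i+1=j, v+1=w.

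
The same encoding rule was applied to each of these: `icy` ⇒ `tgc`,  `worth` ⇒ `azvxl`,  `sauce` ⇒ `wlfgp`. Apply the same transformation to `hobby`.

Vowels shift forward by 11 and consonants shift forward by 4.
Applying it to hobby: h(cons)+4=l, o(vowel)+11=z, b(cons)+4=f, b(cons)+4=f, y(cons)+4=c.

lzffc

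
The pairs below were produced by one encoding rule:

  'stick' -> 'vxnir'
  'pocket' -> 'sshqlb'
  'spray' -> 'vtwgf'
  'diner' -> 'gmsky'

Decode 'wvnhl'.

In stick: s→v is +3, t→x is +4, i→n is +5, c→i is +6 — the shift increases by 1 each position. The shift increases by 1 at each position, starting from +3: 3, 4, 5, ….
Decoding wvnhl: w−3=t, v−4=r, n−5=i, h−6=b, l−7=e.

tribe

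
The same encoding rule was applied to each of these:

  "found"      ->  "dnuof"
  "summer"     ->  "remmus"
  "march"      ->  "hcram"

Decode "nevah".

The word is simply reversed.
Reversing it on nevah: then reverse → haven.

haven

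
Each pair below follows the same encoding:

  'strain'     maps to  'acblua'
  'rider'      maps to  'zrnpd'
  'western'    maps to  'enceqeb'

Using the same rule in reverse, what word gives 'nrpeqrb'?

In strain: s→a is +8, t→c is +9, r→b is +10, a→l is +11 — the shift increases by 1 each position. The shift increases by 1 at each position, starting from +8: 8, 9, 10, ….
Undoing it on nrpeqrb: n−8=f, r−9=i, p−10=f, e−11=t, q−12=e, r−13=e, b−14=n.

fifteen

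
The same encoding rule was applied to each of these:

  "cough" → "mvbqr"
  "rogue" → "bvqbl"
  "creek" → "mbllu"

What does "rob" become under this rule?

bvl

Vowels shift forward by 7 and consonants shift forward by 10.
Applying it to rob: r(cons)+10=b, o(vowel)+7=v, b(cons)+10=l.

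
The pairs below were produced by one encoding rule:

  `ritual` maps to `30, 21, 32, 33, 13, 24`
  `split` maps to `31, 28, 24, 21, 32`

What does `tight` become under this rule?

32, 21, 19, 20, 32

Letters become their 1-based position plus 12 (so a→13, b→14, …).
For tight: t=20→32, i=9→21, g=7→19, h=8→20, t=20→32.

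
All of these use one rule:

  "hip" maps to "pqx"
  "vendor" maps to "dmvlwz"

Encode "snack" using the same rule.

aviks

Compare letters: h→p is +8, i→q is +8, p→x is +8 — a constant shift. Each letter is shifted forward by 8 in the alphabet (a Caesar shift of +8).
For snack: s+8=a, n+8=v, a+8=i, c+8=k, k+8=s.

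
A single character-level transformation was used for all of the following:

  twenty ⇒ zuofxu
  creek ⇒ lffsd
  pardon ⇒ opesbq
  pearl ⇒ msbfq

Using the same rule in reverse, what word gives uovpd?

count

The output letters match the input read backwards, each shifted +1: twenty reversed is ytnewt. Read the word backwards and shift each letter +1.
Undoing it on uovpd: shift back: u−1=t, o−1=n, v−1=u, p−1=o, d−1=c → tnuoc; then reverse → count.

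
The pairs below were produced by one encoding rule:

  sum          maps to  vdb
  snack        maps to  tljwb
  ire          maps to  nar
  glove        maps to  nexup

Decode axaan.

error

The output letters match the input read backwards, each shifted +9: sum reversed is mus. Two steps: reverse the string, then apply a Caesar shift of +9.
Undoing it on axaan: shift back: a−9=r, x−9=o, a−9=r, a−9=r, n−9=e → rorre; then reverse → error.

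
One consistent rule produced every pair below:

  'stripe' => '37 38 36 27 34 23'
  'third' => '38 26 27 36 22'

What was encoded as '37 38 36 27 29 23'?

strike

The number is (letter's place in the alphabet, a=1) + 18.
Undoing it on 37 38 36 27 29 23: 37→(37−18)÷1=19=s, 38→(38−18)÷1=20=t, 36→(36−18)÷1=18=r, 27→(27−18)÷1=9=i, 29→(29−18)÷1=11=k, 23→(23−18)÷1=5=e.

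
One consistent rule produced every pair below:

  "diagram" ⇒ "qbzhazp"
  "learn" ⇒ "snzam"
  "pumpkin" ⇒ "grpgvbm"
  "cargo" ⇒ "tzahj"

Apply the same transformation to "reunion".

This is an affine cipher: with a=0,…,z=25, each position x becomes (23x+25) mod 26.
On reunion: r(17)→23·17+25≡0=a; e(4)→23·4+25≡13=n; u(20)→23·20+25≡17=r; n(13)→23·13+25≡12=m; i(8)→23·8+25≡1=b; o(14)→23·14+25≡9=j; n(13)→23·13+25≡12=m (all mod 26).

anrmbjm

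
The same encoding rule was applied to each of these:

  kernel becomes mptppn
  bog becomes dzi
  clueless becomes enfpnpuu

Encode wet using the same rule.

The shift depends on letter class: consonant k→m is +2, but vowel e→p is +11. Two shifts are in play — +11 for a/e/i/o/u, +2 for every other letter.
For wet: w(cons)+2=y, e(vowel)+11=p, t(cons)+2=v.

ypv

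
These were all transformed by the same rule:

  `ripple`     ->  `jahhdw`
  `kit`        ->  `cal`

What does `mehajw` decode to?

Compare letters: r→j is +18, i→a is +18, p→h is +18 — a constant shift. This is a Caesar cipher with shift 18.
Reversing it on mehajw: m−18=u, e−18=m, h−18=p, a−18=i, j−18=r, w−18=e.

umpire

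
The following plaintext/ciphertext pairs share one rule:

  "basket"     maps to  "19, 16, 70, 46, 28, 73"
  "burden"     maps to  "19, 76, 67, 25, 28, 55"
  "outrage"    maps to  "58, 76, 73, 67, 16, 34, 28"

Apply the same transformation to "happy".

37, 16, 61, 61, 88

With a=1..z=26, the number is 3·pos + 13.
On happy: h=8→37, a=1→16, p=16→61, p=16→61, y=25→88.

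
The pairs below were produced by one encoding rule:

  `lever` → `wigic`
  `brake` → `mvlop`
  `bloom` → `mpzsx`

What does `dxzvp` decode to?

store

Shifts by position in lever: pos 0: l→w (+11), pos 1: e→i (+4), pos 2: v→g (+11), pos 3: e→i (+4) — repeating every 2. It's a Vigenère-style cipher with numeric key [11,4]: position i shifts by key[i mod 2].
Undoing it on dxzvp: d−11=s, x−4=t, z−11=o, v−4=r, p−11=e.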